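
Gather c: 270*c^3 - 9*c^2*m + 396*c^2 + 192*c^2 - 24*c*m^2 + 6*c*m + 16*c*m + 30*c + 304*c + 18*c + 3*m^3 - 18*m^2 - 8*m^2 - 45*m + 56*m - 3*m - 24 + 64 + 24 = 270*c^3 + c^2*(588 - 9*m) + c*(-24*m^2 + 22*m + 352) + 3*m^3 - 26*m^2 + 8*m + 64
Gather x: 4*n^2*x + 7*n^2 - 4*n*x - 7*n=7*n^2 - 7*n + x*(4*n^2 - 4*n)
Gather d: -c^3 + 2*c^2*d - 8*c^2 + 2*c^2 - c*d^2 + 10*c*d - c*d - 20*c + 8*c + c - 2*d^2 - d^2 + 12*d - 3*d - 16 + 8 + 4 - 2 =-c^3 - 6*c^2 - 11*c + d^2*(-c - 3) + d*(2*c^2 + 9*c + 9) - 6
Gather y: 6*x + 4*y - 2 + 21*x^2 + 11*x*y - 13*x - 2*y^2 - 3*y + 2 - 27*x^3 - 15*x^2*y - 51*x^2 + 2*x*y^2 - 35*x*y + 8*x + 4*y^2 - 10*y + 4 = -27*x^3 - 30*x^2 + x + y^2*(2*x + 2) + y*(-15*x^2 - 24*x - 9) + 4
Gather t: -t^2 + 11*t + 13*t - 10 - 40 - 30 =-t^2 + 24*t - 80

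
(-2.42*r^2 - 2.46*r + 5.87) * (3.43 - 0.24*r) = 0.5808*r^3 - 7.7102*r^2 - 9.8466*r + 20.1341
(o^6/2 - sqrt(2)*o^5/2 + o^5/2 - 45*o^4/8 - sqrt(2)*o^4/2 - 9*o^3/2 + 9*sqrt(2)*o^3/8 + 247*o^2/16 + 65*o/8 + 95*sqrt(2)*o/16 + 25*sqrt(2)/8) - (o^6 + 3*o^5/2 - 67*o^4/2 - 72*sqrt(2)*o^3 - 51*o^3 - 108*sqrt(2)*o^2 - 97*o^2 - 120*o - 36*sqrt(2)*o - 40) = -o^6/2 - o^5 - sqrt(2)*o^5/2 - sqrt(2)*o^4/2 + 223*o^4/8 + 93*o^3/2 + 585*sqrt(2)*o^3/8 + 1799*o^2/16 + 108*sqrt(2)*o^2 + 671*sqrt(2)*o/16 + 1025*o/8 + 25*sqrt(2)/8 + 40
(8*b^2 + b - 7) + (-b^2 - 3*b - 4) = 7*b^2 - 2*b - 11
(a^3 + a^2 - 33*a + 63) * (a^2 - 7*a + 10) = a^5 - 6*a^4 - 30*a^3 + 304*a^2 - 771*a + 630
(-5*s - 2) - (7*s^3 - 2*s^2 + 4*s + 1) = -7*s^3 + 2*s^2 - 9*s - 3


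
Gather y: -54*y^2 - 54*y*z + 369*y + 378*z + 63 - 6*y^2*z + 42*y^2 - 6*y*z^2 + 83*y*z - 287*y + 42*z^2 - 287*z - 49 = y^2*(-6*z - 12) + y*(-6*z^2 + 29*z + 82) + 42*z^2 + 91*z + 14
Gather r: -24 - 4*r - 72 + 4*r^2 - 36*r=4*r^2 - 40*r - 96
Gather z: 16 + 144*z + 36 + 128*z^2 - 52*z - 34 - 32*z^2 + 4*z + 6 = 96*z^2 + 96*z + 24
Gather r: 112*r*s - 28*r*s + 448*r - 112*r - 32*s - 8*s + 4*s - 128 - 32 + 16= r*(84*s + 336) - 36*s - 144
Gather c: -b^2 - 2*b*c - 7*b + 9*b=-b^2 - 2*b*c + 2*b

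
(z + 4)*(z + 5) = z^2 + 9*z + 20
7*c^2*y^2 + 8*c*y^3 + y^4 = y^2*(c + y)*(7*c + y)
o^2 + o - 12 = (o - 3)*(o + 4)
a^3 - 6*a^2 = a^2*(a - 6)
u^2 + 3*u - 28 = (u - 4)*(u + 7)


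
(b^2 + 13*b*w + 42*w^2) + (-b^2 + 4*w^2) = 13*b*w + 46*w^2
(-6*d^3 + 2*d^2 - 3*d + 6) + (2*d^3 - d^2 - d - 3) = -4*d^3 + d^2 - 4*d + 3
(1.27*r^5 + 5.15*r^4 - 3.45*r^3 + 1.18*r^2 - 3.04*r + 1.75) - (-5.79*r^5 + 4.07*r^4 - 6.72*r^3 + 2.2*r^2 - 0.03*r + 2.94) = 7.06*r^5 + 1.08*r^4 + 3.27*r^3 - 1.02*r^2 - 3.01*r - 1.19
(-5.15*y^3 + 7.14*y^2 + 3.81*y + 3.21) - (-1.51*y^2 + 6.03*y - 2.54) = -5.15*y^3 + 8.65*y^2 - 2.22*y + 5.75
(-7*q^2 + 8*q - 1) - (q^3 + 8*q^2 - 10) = -q^3 - 15*q^2 + 8*q + 9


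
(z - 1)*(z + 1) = z^2 - 1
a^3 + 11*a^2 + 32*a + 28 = (a + 2)^2*(a + 7)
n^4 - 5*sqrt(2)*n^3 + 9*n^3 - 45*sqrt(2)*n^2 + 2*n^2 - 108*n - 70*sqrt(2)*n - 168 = (n + 2)*(n + 7)*(n - 6*sqrt(2))*(n + sqrt(2))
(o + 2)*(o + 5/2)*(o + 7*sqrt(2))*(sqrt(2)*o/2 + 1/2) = sqrt(2)*o^4/2 + 9*sqrt(2)*o^3/4 + 15*o^3/2 + 6*sqrt(2)*o^2 + 135*o^2/4 + 63*sqrt(2)*o/4 + 75*o/2 + 35*sqrt(2)/2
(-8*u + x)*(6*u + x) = -48*u^2 - 2*u*x + x^2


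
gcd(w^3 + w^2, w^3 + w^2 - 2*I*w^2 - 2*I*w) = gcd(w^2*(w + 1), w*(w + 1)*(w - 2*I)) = w^2 + w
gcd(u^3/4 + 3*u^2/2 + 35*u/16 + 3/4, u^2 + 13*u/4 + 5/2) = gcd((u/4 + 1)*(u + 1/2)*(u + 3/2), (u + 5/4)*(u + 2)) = 1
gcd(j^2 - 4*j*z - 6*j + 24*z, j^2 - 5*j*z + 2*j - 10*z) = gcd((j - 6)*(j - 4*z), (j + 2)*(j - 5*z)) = 1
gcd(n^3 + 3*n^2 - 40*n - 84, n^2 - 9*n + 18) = n - 6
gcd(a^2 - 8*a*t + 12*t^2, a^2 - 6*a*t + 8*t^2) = -a + 2*t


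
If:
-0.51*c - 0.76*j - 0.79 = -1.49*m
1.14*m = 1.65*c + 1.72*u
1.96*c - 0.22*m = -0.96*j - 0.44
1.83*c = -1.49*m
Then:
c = -0.77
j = 1.33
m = 0.94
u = 1.36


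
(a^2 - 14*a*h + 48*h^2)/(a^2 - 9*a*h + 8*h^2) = (a - 6*h)/(a - h)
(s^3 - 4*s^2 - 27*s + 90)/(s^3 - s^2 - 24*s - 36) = (s^2 + 2*s - 15)/(s^2 + 5*s + 6)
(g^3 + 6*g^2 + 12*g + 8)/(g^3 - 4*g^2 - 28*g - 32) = (g + 2)/(g - 8)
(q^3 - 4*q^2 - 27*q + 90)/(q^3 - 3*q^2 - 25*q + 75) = (q - 6)/(q - 5)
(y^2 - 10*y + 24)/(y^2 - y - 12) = (y - 6)/(y + 3)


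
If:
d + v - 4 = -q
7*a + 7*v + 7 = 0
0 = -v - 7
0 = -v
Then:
No Solution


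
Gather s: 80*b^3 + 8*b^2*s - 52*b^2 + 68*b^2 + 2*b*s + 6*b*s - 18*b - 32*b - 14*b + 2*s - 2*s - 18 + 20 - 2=80*b^3 + 16*b^2 - 64*b + s*(8*b^2 + 8*b)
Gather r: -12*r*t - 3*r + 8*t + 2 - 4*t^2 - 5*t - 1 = r*(-12*t - 3) - 4*t^2 + 3*t + 1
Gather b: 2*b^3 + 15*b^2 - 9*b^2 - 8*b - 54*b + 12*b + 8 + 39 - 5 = 2*b^3 + 6*b^2 - 50*b + 42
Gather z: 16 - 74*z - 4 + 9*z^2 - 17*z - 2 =9*z^2 - 91*z + 10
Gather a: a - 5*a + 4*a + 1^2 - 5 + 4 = 0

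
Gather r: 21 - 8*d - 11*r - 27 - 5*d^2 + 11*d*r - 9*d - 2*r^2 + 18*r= -5*d^2 - 17*d - 2*r^2 + r*(11*d + 7) - 6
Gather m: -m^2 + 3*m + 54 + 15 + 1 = -m^2 + 3*m + 70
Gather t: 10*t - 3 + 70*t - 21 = 80*t - 24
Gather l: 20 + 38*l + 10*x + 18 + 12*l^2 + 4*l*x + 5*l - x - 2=12*l^2 + l*(4*x + 43) + 9*x + 36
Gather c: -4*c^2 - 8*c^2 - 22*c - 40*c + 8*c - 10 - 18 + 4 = -12*c^2 - 54*c - 24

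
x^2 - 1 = (x - 1)*(x + 1)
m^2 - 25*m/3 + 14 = (m - 6)*(m - 7/3)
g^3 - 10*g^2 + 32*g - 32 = (g - 4)^2*(g - 2)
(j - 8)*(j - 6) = j^2 - 14*j + 48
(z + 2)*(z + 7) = z^2 + 9*z + 14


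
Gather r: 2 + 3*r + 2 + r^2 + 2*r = r^2 + 5*r + 4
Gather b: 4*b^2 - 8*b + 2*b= 4*b^2 - 6*b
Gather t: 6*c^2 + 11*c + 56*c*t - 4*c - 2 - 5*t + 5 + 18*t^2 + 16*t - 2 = 6*c^2 + 7*c + 18*t^2 + t*(56*c + 11) + 1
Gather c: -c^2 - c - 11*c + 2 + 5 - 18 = -c^2 - 12*c - 11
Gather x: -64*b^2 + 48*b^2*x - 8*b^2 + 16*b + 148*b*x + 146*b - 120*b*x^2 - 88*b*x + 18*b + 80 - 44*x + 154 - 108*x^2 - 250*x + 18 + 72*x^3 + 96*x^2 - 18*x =-72*b^2 + 180*b + 72*x^3 + x^2*(-120*b - 12) + x*(48*b^2 + 60*b - 312) + 252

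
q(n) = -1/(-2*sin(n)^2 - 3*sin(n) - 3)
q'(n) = -(4*sin(n)*cos(n) + 3*cos(n))/(-2*sin(n)^2 - 3*sin(n) - 3)^2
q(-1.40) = 0.50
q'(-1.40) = 0.04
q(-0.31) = 0.44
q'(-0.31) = -0.33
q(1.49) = 0.13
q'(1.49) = -0.01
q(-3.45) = 0.24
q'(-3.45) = 0.24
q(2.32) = 0.16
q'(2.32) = 0.10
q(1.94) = 0.13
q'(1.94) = 0.04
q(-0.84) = 0.53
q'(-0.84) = -0.00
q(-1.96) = 0.52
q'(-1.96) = -0.07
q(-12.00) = 0.19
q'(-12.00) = -0.16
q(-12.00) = 0.19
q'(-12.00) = -0.16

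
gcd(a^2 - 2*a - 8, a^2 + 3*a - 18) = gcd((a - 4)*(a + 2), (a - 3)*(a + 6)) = 1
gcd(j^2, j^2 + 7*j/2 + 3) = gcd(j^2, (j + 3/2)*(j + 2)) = 1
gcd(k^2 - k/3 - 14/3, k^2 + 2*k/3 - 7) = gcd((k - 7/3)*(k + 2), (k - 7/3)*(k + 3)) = k - 7/3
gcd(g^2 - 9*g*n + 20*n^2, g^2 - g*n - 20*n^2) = g - 5*n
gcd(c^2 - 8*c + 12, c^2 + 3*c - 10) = c - 2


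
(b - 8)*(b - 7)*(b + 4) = b^3 - 11*b^2 - 4*b + 224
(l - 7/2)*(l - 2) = l^2 - 11*l/2 + 7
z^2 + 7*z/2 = z*(z + 7/2)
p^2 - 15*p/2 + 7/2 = (p - 7)*(p - 1/2)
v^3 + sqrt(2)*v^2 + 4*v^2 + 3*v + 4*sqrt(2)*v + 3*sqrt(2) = (v + 1)*(v + 3)*(v + sqrt(2))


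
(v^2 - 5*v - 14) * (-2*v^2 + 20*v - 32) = -2*v^4 + 30*v^3 - 104*v^2 - 120*v + 448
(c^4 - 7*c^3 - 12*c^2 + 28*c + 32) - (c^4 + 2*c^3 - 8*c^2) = -9*c^3 - 4*c^2 + 28*c + 32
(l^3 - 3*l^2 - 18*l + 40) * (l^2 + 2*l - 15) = l^5 - l^4 - 39*l^3 + 49*l^2 + 350*l - 600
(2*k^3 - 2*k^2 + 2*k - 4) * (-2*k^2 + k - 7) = -4*k^5 + 6*k^4 - 20*k^3 + 24*k^2 - 18*k + 28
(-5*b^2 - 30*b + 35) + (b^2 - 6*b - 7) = -4*b^2 - 36*b + 28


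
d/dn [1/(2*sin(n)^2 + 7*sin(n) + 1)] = -(4*sin(n) + 7)*cos(n)/(7*sin(n) - cos(2*n) + 2)^2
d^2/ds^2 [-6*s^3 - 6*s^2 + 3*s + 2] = -36*s - 12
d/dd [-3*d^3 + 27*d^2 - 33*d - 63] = -9*d^2 + 54*d - 33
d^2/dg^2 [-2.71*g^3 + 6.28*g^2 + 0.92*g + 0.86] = 12.56 - 16.26*g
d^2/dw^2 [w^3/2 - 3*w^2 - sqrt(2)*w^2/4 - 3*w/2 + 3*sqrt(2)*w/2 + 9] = 3*w - 6 - sqrt(2)/2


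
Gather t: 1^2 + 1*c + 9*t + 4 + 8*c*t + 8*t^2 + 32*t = c + 8*t^2 + t*(8*c + 41) + 5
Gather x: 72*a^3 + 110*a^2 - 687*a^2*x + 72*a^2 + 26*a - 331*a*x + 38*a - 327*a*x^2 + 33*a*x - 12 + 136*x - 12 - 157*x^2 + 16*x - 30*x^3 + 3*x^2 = 72*a^3 + 182*a^2 + 64*a - 30*x^3 + x^2*(-327*a - 154) + x*(-687*a^2 - 298*a + 152) - 24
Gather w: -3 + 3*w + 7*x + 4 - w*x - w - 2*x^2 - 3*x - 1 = w*(2 - x) - 2*x^2 + 4*x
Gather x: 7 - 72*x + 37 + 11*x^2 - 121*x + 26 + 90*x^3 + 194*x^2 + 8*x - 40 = 90*x^3 + 205*x^2 - 185*x + 30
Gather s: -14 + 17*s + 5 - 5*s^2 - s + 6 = -5*s^2 + 16*s - 3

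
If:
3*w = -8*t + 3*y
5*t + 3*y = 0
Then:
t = -3*y/5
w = 13*y/5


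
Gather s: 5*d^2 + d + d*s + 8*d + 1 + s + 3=5*d^2 + 9*d + s*(d + 1) + 4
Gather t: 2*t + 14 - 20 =2*t - 6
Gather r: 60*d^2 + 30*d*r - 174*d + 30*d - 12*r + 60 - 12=60*d^2 - 144*d + r*(30*d - 12) + 48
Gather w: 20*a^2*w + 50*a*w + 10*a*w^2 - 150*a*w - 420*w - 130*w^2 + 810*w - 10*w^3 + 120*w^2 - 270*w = -10*w^3 + w^2*(10*a - 10) + w*(20*a^2 - 100*a + 120)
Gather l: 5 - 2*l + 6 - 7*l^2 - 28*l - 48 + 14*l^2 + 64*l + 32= 7*l^2 + 34*l - 5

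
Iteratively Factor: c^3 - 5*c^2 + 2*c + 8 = (c - 2)*(c^2 - 3*c - 4) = (c - 2)*(c + 1)*(c - 4)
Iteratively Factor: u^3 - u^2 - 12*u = (u + 3)*(u^2 - 4*u) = (u - 4)*(u + 3)*(u)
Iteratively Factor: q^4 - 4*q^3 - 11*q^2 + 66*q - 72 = (q - 3)*(q^3 - q^2 - 14*q + 24) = (q - 3)*(q + 4)*(q^2 - 5*q + 6) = (q - 3)^2*(q + 4)*(q - 2)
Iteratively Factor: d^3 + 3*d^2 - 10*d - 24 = (d + 4)*(d^2 - d - 6) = (d - 3)*(d + 4)*(d + 2)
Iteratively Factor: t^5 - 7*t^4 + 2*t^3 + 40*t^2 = (t - 4)*(t^4 - 3*t^3 - 10*t^2) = t*(t - 4)*(t^3 - 3*t^2 - 10*t) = t*(t - 5)*(t - 4)*(t^2 + 2*t) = t^2*(t - 5)*(t - 4)*(t + 2)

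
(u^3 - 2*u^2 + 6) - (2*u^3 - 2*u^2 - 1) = 7 - u^3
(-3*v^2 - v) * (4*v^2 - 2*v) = -12*v^4 + 2*v^3 + 2*v^2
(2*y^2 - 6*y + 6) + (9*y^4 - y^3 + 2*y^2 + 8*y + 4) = 9*y^4 - y^3 + 4*y^2 + 2*y + 10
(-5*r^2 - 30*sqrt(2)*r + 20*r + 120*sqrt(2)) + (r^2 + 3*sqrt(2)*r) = -4*r^2 - 27*sqrt(2)*r + 20*r + 120*sqrt(2)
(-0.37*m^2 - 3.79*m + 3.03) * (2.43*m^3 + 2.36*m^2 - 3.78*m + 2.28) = -0.8991*m^5 - 10.0829*m^4 - 0.1829*m^3 + 20.6334*m^2 - 20.0946*m + 6.9084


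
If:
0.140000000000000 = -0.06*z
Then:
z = -2.33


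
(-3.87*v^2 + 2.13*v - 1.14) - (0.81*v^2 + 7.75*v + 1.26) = -4.68*v^2 - 5.62*v - 2.4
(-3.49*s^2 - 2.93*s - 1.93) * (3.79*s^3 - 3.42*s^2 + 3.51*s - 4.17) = -13.2271*s^5 + 0.831099999999999*s^4 - 9.544*s^3 + 10.8696*s^2 + 5.4438*s + 8.0481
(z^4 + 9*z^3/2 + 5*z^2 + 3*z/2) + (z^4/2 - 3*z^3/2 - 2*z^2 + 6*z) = 3*z^4/2 + 3*z^3 + 3*z^2 + 15*z/2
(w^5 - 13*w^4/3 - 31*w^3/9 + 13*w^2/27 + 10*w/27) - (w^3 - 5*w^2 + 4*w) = w^5 - 13*w^4/3 - 40*w^3/9 + 148*w^2/27 - 98*w/27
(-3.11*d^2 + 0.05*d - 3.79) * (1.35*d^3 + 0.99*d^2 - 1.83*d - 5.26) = -4.1985*d^5 - 3.0114*d^4 + 0.6243*d^3 + 12.515*d^2 + 6.6727*d + 19.9354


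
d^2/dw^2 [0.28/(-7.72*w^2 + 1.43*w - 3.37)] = (33.375104*w^2 - 6.182176*w - 0.28*(15.44*w - 1.43)*(30.88*w - 2.86) + 14.569184)/(7.72*w^2 - 1.43*w + 3.37)^3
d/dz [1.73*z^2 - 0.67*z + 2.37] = 3.46*z - 0.67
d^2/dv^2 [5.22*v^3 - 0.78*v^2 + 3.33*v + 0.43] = 31.32*v - 1.56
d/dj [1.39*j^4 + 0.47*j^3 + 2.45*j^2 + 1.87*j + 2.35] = 5.56*j^3 + 1.41*j^2 + 4.9*j + 1.87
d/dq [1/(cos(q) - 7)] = sin(q)/(cos(q) - 7)^2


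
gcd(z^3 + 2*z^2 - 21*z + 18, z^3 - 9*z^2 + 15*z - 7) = z - 1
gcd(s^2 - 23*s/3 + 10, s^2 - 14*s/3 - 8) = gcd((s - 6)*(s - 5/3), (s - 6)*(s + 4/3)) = s - 6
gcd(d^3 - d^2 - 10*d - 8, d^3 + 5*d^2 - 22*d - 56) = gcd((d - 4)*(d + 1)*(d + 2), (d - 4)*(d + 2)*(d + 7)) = d^2 - 2*d - 8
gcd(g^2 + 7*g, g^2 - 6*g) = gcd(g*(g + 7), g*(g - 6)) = g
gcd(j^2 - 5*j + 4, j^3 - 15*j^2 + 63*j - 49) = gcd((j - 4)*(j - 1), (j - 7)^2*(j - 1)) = j - 1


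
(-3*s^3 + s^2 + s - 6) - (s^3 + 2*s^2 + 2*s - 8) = -4*s^3 - s^2 - s + 2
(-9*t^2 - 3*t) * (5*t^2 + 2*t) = -45*t^4 - 33*t^3 - 6*t^2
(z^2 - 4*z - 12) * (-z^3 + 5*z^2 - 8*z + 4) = -z^5 + 9*z^4 - 16*z^3 - 24*z^2 + 80*z - 48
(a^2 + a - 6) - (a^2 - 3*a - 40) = 4*a + 34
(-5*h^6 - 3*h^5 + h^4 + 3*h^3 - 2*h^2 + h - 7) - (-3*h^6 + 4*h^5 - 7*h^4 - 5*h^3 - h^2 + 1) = -2*h^6 - 7*h^5 + 8*h^4 + 8*h^3 - h^2 + h - 8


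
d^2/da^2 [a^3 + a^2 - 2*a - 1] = 6*a + 2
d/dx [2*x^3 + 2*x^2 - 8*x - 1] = 6*x^2 + 4*x - 8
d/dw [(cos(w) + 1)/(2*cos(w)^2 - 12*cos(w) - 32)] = (cos(w)^2 + 2*cos(w) + 10)*sin(w)/(2*(sin(w)^2 + 6*cos(w) + 15)^2)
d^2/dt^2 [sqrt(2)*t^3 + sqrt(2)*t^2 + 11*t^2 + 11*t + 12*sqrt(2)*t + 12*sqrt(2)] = 6*sqrt(2)*t + 2*sqrt(2) + 22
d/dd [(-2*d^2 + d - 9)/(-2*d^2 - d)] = (4*d^2 - 36*d - 9)/(d^2*(4*d^2 + 4*d + 1))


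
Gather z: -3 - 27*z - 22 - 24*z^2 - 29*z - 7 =-24*z^2 - 56*z - 32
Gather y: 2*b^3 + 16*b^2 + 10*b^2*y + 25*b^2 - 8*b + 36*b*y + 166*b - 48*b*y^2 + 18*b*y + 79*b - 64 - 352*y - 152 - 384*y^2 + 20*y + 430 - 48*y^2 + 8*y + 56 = 2*b^3 + 41*b^2 + 237*b + y^2*(-48*b - 432) + y*(10*b^2 + 54*b - 324) + 270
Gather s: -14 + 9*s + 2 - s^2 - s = -s^2 + 8*s - 12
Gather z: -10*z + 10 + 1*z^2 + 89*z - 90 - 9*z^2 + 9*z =-8*z^2 + 88*z - 80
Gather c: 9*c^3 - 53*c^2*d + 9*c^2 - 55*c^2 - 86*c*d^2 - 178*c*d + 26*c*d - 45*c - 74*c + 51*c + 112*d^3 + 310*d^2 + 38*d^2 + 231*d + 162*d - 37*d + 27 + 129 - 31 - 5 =9*c^3 + c^2*(-53*d - 46) + c*(-86*d^2 - 152*d - 68) + 112*d^3 + 348*d^2 + 356*d + 120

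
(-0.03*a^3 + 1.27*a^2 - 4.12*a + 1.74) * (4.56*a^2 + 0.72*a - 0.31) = -0.1368*a^5 + 5.7696*a^4 - 17.8635*a^3 + 4.5743*a^2 + 2.53*a - 0.5394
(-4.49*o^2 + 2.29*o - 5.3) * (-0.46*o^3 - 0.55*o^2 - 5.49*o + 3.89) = 2.0654*o^5 + 1.4161*o^4 + 25.8286*o^3 - 27.1232*o^2 + 38.0051*o - 20.617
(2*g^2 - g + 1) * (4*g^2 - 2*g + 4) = 8*g^4 - 8*g^3 + 14*g^2 - 6*g + 4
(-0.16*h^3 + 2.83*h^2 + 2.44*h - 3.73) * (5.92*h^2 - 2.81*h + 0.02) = -0.9472*h^5 + 17.2032*h^4 + 6.4893*h^3 - 28.8814*h^2 + 10.5301*h - 0.0746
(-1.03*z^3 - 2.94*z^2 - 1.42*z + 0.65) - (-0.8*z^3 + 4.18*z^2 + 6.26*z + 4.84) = -0.23*z^3 - 7.12*z^2 - 7.68*z - 4.19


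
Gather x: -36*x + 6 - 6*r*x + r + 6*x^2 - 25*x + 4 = r + 6*x^2 + x*(-6*r - 61) + 10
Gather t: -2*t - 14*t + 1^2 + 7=8 - 16*t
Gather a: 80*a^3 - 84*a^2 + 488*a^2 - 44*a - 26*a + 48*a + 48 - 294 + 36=80*a^3 + 404*a^2 - 22*a - 210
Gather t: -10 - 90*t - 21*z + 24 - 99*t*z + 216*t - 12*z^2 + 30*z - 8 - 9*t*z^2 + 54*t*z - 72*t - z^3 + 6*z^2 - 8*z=t*(-9*z^2 - 45*z + 54) - z^3 - 6*z^2 + z + 6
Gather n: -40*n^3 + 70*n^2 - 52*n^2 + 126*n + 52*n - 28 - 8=-40*n^3 + 18*n^2 + 178*n - 36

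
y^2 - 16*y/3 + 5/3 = (y - 5)*(y - 1/3)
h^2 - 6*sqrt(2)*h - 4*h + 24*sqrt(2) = (h - 4)*(h - 6*sqrt(2))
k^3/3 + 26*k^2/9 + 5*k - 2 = (k/3 + 1)*(k - 1/3)*(k + 6)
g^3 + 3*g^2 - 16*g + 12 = (g - 2)*(g - 1)*(g + 6)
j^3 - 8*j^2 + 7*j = j*(j - 7)*(j - 1)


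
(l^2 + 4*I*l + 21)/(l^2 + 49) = (l - 3*I)/(l - 7*I)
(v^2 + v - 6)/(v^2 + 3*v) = (v - 2)/v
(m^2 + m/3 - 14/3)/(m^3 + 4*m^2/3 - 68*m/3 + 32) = (3*m + 7)/(3*m^2 + 10*m - 48)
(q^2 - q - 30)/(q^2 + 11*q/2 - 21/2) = 2*(q^2 - q - 30)/(2*q^2 + 11*q - 21)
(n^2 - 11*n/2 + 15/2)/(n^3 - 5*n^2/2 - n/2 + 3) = (2*n^2 - 11*n + 15)/(2*n^3 - 5*n^2 - n + 6)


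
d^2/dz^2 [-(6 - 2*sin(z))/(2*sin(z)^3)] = (-4*sin(z)^3 + 27*sin(z)^2 + 6*sin(z) - 36)/sin(z)^5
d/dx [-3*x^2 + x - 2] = 1 - 6*x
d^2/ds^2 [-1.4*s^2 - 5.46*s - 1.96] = -2.80000000000000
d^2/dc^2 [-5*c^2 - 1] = -10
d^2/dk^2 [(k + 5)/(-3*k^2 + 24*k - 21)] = 2*(-4*(k - 4)^2*(k + 5) + 3*(k - 1)*(k^2 - 8*k + 7))/(3*(k^2 - 8*k + 7)^3)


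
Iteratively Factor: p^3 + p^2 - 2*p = (p + 2)*(p^2 - p) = p*(p + 2)*(p - 1)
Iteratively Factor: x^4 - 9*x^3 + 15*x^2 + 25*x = (x - 5)*(x^3 - 4*x^2 - 5*x) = x*(x - 5)*(x^2 - 4*x - 5) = x*(x - 5)^2*(x + 1)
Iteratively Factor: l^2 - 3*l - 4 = (l - 4)*(l + 1)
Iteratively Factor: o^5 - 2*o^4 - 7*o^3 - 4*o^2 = (o)*(o^4 - 2*o^3 - 7*o^2 - 4*o) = o*(o + 1)*(o^3 - 3*o^2 - 4*o) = o^2*(o + 1)*(o^2 - 3*o - 4) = o^2*(o + 1)^2*(o - 4)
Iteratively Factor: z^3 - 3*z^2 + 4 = (z + 1)*(z^2 - 4*z + 4) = (z - 2)*(z + 1)*(z - 2)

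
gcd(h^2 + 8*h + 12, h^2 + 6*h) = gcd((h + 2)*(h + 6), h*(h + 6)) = h + 6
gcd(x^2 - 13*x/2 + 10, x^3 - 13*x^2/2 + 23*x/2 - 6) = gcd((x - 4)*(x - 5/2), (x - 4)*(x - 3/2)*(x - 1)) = x - 4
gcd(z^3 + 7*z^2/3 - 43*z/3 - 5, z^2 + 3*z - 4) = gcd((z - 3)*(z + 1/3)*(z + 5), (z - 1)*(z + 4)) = 1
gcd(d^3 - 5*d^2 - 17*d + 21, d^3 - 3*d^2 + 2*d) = d - 1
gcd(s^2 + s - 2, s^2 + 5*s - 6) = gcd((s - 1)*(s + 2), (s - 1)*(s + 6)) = s - 1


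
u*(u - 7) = u^2 - 7*u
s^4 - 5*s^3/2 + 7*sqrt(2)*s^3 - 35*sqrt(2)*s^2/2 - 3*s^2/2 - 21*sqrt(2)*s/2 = s*(s - 3)*(s + 1/2)*(s + 7*sqrt(2))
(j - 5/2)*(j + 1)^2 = j^3 - j^2/2 - 4*j - 5/2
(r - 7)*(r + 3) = r^2 - 4*r - 21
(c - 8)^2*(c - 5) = c^3 - 21*c^2 + 144*c - 320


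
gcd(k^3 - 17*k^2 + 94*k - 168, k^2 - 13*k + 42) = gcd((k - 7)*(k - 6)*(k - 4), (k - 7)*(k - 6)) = k^2 - 13*k + 42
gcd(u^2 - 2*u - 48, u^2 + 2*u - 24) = u + 6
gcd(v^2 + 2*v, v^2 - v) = v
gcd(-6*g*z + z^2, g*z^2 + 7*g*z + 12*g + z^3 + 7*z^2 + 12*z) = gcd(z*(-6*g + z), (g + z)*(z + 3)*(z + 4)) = 1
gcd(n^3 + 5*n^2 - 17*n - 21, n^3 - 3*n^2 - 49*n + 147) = n^2 + 4*n - 21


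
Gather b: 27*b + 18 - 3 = 27*b + 15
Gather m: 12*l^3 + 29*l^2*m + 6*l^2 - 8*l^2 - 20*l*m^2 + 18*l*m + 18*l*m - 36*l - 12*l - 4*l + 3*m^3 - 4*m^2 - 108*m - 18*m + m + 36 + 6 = 12*l^3 - 2*l^2 - 52*l + 3*m^3 + m^2*(-20*l - 4) + m*(29*l^2 + 36*l - 125) + 42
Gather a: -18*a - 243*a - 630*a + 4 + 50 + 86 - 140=-891*a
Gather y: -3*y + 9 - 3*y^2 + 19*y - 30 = -3*y^2 + 16*y - 21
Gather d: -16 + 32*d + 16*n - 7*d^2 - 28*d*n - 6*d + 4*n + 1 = -7*d^2 + d*(26 - 28*n) + 20*n - 15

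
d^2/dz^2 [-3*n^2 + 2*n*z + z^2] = 2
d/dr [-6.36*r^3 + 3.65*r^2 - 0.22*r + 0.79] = -19.08*r^2 + 7.3*r - 0.22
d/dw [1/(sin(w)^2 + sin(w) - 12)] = -(2*sin(w) + 1)*cos(w)/(sin(w)^2 + sin(w) - 12)^2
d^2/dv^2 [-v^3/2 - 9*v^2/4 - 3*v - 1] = -3*v - 9/2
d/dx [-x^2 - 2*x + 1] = -2*x - 2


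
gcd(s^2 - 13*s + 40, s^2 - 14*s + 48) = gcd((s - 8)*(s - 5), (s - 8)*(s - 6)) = s - 8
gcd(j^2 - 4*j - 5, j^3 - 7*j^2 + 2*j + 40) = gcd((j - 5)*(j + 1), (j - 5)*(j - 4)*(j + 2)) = j - 5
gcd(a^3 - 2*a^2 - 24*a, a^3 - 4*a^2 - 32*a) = a^2 + 4*a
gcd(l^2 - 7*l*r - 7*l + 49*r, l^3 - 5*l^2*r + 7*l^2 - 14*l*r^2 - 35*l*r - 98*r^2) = -l + 7*r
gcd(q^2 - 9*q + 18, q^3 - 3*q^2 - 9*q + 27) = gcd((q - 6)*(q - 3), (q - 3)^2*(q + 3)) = q - 3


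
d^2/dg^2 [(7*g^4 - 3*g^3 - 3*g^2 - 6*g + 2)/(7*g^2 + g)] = 2*(343*g^6 + 147*g^5 + 21*g^4 - 276*g^3 + 294*g^2 + 42*g + 2)/(g^3*(343*g^3 + 147*g^2 + 21*g + 1))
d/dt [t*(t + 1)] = 2*t + 1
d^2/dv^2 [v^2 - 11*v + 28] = 2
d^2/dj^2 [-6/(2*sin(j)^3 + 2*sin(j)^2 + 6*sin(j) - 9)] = 12*(18*sin(j)^6 + 22*sin(j)^5 - 4*sin(j)^4 + 67*sin(j)^3 + 6*sin(j)^2 - 63*sin(j) - 54)/(2*sin(j)^3 + 2*sin(j)^2 + 6*sin(j) - 9)^3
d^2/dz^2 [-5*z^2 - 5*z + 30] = -10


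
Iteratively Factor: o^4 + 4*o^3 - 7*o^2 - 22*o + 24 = (o + 3)*(o^3 + o^2 - 10*o + 8) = (o + 3)*(o + 4)*(o^2 - 3*o + 2) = (o - 1)*(o + 3)*(o + 4)*(o - 2)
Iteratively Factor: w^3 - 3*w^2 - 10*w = (w - 5)*(w^2 + 2*w) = (w - 5)*(w + 2)*(w)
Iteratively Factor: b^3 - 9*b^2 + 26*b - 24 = (b - 3)*(b^2 - 6*b + 8) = (b - 3)*(b - 2)*(b - 4)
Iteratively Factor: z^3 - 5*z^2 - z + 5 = (z + 1)*(z^2 - 6*z + 5) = (z - 1)*(z + 1)*(z - 5)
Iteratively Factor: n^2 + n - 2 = (n - 1)*(n + 2)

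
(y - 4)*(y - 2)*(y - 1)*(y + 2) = y^4 - 5*y^3 + 20*y - 16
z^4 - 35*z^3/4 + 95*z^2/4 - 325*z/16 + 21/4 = (z - 4)*(z - 7/2)*(z - 3/4)*(z - 1/2)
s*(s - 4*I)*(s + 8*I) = s^3 + 4*I*s^2 + 32*s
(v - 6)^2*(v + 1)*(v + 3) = v^4 - 8*v^3 - 9*v^2 + 108*v + 108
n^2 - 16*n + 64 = (n - 8)^2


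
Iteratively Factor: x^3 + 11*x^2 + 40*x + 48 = (x + 3)*(x^2 + 8*x + 16) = (x + 3)*(x + 4)*(x + 4)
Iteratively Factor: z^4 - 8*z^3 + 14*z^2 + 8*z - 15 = (z - 1)*(z^3 - 7*z^2 + 7*z + 15) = (z - 5)*(z - 1)*(z^2 - 2*z - 3) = (z - 5)*(z - 3)*(z - 1)*(z + 1)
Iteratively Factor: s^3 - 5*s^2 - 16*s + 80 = (s + 4)*(s^2 - 9*s + 20) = (s - 5)*(s + 4)*(s - 4)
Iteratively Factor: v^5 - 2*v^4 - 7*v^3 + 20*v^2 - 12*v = (v - 1)*(v^4 - v^3 - 8*v^2 + 12*v) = (v - 2)*(v - 1)*(v^3 + v^2 - 6*v) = (v - 2)^2*(v - 1)*(v^2 + 3*v) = v*(v - 2)^2*(v - 1)*(v + 3)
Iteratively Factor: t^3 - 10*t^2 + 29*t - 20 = (t - 1)*(t^2 - 9*t + 20) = (t - 5)*(t - 1)*(t - 4)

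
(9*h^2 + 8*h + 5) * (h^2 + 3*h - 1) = 9*h^4 + 35*h^3 + 20*h^2 + 7*h - 5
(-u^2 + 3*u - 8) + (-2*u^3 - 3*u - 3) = -2*u^3 - u^2 - 11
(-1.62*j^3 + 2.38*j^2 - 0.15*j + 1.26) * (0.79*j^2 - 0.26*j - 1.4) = -1.2798*j^5 + 2.3014*j^4 + 1.5307*j^3 - 2.2976*j^2 - 0.1176*j - 1.764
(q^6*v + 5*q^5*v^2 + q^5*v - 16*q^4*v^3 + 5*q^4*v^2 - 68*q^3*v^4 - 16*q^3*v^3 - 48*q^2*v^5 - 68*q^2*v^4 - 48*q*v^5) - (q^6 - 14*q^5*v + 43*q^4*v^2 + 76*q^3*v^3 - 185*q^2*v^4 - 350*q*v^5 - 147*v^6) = q^6*v - q^6 + 5*q^5*v^2 + 15*q^5*v - 16*q^4*v^3 - 38*q^4*v^2 - 68*q^3*v^4 - 92*q^3*v^3 - 48*q^2*v^5 + 117*q^2*v^4 + 302*q*v^5 + 147*v^6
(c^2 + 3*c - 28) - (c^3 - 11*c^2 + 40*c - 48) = -c^3 + 12*c^2 - 37*c + 20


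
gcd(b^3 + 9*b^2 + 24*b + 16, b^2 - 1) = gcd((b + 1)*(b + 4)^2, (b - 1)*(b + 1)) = b + 1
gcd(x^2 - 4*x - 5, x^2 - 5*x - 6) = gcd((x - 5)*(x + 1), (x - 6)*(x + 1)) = x + 1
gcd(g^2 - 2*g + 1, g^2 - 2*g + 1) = g^2 - 2*g + 1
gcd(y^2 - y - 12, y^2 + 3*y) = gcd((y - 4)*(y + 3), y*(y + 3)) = y + 3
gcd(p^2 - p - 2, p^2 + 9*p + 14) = 1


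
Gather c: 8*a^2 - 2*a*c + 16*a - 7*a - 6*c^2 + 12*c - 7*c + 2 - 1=8*a^2 + 9*a - 6*c^2 + c*(5 - 2*a) + 1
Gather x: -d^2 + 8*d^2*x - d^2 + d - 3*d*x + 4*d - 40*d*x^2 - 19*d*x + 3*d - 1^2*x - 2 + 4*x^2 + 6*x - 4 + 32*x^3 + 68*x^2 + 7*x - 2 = -2*d^2 + 8*d + 32*x^3 + x^2*(72 - 40*d) + x*(8*d^2 - 22*d + 12) - 8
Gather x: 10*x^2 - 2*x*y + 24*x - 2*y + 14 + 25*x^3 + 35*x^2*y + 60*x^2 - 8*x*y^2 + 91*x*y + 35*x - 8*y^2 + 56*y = 25*x^3 + x^2*(35*y + 70) + x*(-8*y^2 + 89*y + 59) - 8*y^2 + 54*y + 14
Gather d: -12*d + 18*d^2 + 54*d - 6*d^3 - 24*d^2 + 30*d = -6*d^3 - 6*d^2 + 72*d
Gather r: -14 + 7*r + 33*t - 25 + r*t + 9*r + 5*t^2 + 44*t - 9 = r*(t + 16) + 5*t^2 + 77*t - 48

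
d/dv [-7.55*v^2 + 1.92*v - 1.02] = 1.92 - 15.1*v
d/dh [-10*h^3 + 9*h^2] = 6*h*(3 - 5*h)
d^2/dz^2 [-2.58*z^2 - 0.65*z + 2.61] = -5.16000000000000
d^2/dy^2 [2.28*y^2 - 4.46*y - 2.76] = 4.56000000000000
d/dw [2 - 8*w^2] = -16*w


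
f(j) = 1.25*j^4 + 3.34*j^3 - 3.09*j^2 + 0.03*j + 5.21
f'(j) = 5.0*j^3 + 10.02*j^2 - 6.18*j + 0.03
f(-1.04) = -0.46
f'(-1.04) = 11.67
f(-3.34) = 1.75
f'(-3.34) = -53.85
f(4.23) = 603.04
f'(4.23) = 531.61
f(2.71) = 116.49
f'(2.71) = 156.38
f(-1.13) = -1.55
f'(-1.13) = 12.59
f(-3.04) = -10.51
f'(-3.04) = -29.05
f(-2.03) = -14.30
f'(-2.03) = 12.04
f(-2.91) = -13.71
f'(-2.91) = -20.35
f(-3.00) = -11.62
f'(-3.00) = -26.25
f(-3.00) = -11.62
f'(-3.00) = -26.25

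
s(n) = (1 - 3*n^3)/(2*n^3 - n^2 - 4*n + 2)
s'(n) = -9*n^2/(2*n^3 - n^2 - 4*n + 2) + (1 - 3*n^3)*(-6*n^2 + 2*n + 4)/(2*n^3 - n^2 - 4*n + 2)^2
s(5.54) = -1.76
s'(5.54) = 0.07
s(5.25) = -1.78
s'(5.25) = 0.09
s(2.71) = -2.49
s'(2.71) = 0.85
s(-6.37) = -1.46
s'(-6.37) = -0.01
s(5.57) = -1.76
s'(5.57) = 0.07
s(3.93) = -1.96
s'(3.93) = 0.21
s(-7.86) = -1.46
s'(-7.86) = -0.00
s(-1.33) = 9.53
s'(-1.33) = -123.27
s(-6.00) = -1.47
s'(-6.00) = -0.01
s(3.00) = -2.29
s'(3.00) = 0.56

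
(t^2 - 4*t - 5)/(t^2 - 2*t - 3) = (t - 5)/(t - 3)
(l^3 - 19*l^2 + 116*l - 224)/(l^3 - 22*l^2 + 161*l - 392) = (l - 4)/(l - 7)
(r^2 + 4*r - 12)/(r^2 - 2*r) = (r + 6)/r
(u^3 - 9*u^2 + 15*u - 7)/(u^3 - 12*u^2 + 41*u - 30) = (u^2 - 8*u + 7)/(u^2 - 11*u + 30)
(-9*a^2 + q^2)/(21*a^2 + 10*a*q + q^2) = (-3*a + q)/(7*a + q)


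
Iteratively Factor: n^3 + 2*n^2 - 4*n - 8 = (n + 2)*(n^2 - 4) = (n + 2)^2*(n - 2)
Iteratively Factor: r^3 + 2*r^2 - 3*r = (r - 1)*(r^2 + 3*r) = (r - 1)*(r + 3)*(r)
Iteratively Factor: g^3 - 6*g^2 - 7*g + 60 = (g + 3)*(g^2 - 9*g + 20) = (g - 4)*(g + 3)*(g - 5)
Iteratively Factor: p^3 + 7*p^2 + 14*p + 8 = (p + 4)*(p^2 + 3*p + 2) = (p + 1)*(p + 4)*(p + 2)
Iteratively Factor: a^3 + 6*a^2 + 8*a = (a + 4)*(a^2 + 2*a) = (a + 2)*(a + 4)*(a)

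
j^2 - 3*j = j*(j - 3)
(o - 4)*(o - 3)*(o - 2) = o^3 - 9*o^2 + 26*o - 24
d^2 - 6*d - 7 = (d - 7)*(d + 1)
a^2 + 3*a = a*(a + 3)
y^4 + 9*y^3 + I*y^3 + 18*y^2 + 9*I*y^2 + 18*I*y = y*(y + 3)*(y + 6)*(y + I)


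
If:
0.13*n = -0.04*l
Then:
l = -3.25*n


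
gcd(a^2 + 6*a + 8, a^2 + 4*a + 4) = a + 2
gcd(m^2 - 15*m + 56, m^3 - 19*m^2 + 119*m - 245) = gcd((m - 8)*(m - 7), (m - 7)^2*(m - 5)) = m - 7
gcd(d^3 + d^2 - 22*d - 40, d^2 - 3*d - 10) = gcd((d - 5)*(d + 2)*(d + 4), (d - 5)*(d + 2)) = d^2 - 3*d - 10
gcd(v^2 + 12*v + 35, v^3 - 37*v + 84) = v + 7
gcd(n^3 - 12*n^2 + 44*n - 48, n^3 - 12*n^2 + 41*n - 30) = n - 6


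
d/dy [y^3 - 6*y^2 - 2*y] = 3*y^2 - 12*y - 2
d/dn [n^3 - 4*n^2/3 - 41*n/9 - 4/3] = 3*n^2 - 8*n/3 - 41/9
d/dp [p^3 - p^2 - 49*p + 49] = 3*p^2 - 2*p - 49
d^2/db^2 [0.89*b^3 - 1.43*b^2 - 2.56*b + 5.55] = 5.34*b - 2.86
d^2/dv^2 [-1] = 0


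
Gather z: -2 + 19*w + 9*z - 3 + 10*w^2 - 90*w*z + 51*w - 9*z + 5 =10*w^2 - 90*w*z + 70*w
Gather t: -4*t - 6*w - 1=-4*t - 6*w - 1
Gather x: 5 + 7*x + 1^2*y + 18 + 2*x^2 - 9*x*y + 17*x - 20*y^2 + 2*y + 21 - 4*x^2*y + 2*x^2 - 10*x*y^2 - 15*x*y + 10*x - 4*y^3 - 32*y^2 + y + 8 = x^2*(4 - 4*y) + x*(-10*y^2 - 24*y + 34) - 4*y^3 - 52*y^2 + 4*y + 52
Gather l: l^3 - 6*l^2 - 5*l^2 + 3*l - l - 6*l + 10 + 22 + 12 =l^3 - 11*l^2 - 4*l + 44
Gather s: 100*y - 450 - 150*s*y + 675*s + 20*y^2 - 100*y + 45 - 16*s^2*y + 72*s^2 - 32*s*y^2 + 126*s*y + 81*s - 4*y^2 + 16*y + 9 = s^2*(72 - 16*y) + s*(-32*y^2 - 24*y + 756) + 16*y^2 + 16*y - 396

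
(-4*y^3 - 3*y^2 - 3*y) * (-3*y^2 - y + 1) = 12*y^5 + 13*y^4 + 8*y^3 - 3*y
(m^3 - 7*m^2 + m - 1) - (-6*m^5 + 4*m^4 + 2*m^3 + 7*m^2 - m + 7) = 6*m^5 - 4*m^4 - m^3 - 14*m^2 + 2*m - 8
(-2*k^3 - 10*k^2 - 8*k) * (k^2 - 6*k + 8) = -2*k^5 + 2*k^4 + 36*k^3 - 32*k^2 - 64*k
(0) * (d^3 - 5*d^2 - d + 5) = 0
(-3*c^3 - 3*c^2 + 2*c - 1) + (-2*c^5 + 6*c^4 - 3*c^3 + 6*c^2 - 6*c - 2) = -2*c^5 + 6*c^4 - 6*c^3 + 3*c^2 - 4*c - 3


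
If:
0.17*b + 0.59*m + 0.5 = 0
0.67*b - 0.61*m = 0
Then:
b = -0.61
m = -0.67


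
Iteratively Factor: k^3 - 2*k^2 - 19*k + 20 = (k - 5)*(k^2 + 3*k - 4) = (k - 5)*(k + 4)*(k - 1)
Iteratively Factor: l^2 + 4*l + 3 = (l + 1)*(l + 3)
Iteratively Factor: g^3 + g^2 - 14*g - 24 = (g - 4)*(g^2 + 5*g + 6) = (g - 4)*(g + 3)*(g + 2)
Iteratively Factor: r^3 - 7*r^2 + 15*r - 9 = (r - 1)*(r^2 - 6*r + 9) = (r - 3)*(r - 1)*(r - 3)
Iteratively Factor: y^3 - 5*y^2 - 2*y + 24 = (y - 3)*(y^2 - 2*y - 8) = (y - 3)*(y + 2)*(y - 4)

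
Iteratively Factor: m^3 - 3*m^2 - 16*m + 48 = (m - 4)*(m^2 + m - 12) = (m - 4)*(m + 4)*(m - 3)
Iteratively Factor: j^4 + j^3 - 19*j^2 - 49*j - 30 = (j + 2)*(j^3 - j^2 - 17*j - 15) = (j + 1)*(j + 2)*(j^2 - 2*j - 15) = (j - 5)*(j + 1)*(j + 2)*(j + 3)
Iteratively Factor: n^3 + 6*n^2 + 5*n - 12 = (n - 1)*(n^2 + 7*n + 12) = (n - 1)*(n + 4)*(n + 3)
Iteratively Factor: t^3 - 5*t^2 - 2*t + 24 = (t + 2)*(t^2 - 7*t + 12) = (t - 4)*(t + 2)*(t - 3)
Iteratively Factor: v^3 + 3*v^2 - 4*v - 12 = (v + 3)*(v^2 - 4) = (v + 2)*(v + 3)*(v - 2)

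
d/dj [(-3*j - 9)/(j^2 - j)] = 3*(j^2 + 6*j - 3)/(j^2*(j^2 - 2*j + 1))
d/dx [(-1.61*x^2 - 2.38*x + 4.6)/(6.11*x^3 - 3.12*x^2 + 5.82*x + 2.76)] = (9.8371*x^4 + 29.0836*x^3 - 101.1138*x^2 + 19.8168*x - 33.3408)/(37.3321*x^6 - 38.1264*x^5 + 80.8548*x^4 - 2.5896*x^3 + 16.65*x^2 + 32.1264*x + 7.6176)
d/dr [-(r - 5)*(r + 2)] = 3 - 2*r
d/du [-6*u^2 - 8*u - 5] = -12*u - 8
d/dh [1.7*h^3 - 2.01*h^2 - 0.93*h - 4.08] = 5.1*h^2 - 4.02*h - 0.93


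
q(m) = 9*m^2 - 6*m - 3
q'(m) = 18*m - 6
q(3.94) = 113.07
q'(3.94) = 64.92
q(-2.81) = 84.92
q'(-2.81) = -56.58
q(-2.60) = 73.44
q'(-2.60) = -52.80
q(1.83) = 16.16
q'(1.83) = 26.94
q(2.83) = 52.10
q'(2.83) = 44.94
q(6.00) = 285.00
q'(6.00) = 102.00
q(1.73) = 13.56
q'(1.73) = 25.14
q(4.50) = 152.25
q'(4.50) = 75.00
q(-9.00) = 780.00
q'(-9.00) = -168.00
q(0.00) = -3.00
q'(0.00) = -6.00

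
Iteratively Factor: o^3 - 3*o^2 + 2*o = (o - 1)*(o^2 - 2*o) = (o - 2)*(o - 1)*(o)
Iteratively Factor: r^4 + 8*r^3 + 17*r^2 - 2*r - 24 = (r + 4)*(r^3 + 4*r^2 + r - 6) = (r - 1)*(r + 4)*(r^2 + 5*r + 6) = (r - 1)*(r + 2)*(r + 4)*(r + 3)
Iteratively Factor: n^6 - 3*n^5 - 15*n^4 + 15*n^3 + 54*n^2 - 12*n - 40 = (n + 2)*(n^5 - 5*n^4 - 5*n^3 + 25*n^2 + 4*n - 20) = (n - 2)*(n + 2)*(n^4 - 3*n^3 - 11*n^2 + 3*n + 10) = (n - 5)*(n - 2)*(n + 2)*(n^3 + 2*n^2 - n - 2) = (n - 5)*(n - 2)*(n - 1)*(n + 2)*(n^2 + 3*n + 2) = (n - 5)*(n - 2)*(n - 1)*(n + 2)^2*(n + 1)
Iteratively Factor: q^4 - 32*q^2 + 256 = (q - 4)*(q^3 + 4*q^2 - 16*q - 64) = (q - 4)*(q + 4)*(q^2 - 16) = (q - 4)*(q + 4)^2*(q - 4)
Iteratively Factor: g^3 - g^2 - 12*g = (g + 3)*(g^2 - 4*g) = (g - 4)*(g + 3)*(g)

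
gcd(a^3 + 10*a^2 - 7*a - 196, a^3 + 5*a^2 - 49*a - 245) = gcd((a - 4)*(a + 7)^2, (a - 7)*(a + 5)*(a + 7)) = a + 7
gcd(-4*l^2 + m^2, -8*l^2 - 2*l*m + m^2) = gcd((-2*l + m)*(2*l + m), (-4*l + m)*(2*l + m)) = 2*l + m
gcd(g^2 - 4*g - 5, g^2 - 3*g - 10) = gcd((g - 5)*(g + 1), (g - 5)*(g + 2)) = g - 5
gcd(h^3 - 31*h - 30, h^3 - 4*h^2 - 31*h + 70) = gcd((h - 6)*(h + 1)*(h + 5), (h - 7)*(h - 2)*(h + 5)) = h + 5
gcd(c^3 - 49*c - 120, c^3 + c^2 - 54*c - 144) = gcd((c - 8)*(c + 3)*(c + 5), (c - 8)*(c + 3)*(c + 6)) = c^2 - 5*c - 24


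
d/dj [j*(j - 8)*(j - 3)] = 3*j^2 - 22*j + 24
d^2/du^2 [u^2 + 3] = 2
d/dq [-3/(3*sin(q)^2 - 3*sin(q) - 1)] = 9*(2*sin(q) - 1)*cos(q)/(-3*sin(q)^2 + 3*sin(q) + 1)^2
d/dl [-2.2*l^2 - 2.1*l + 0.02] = -4.4*l - 2.1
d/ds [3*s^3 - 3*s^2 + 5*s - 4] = 9*s^2 - 6*s + 5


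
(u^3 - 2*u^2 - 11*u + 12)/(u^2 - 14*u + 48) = (u^3 - 2*u^2 - 11*u + 12)/(u^2 - 14*u + 48)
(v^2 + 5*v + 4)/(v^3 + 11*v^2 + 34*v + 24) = 1/(v + 6)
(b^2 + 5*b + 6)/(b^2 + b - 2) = (b + 3)/(b - 1)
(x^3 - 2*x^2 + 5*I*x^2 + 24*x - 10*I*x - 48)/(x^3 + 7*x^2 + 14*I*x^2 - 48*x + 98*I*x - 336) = (x^2 - x*(2 + 3*I) + 6*I)/(x^2 + x*(7 + 6*I) + 42*I)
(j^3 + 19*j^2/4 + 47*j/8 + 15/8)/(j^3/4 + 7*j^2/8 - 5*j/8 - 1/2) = (4*j^2 + 17*j + 15)/(j^2 + 3*j - 4)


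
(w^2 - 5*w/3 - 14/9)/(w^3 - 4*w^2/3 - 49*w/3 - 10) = (w - 7/3)/(w^2 - 2*w - 15)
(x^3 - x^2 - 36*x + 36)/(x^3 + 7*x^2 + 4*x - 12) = (x - 6)/(x + 2)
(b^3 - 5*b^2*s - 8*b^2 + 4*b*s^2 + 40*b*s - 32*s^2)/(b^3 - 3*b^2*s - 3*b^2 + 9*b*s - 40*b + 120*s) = (-b^2 + 5*b*s - 4*s^2)/(-b^2 + 3*b*s - 5*b + 15*s)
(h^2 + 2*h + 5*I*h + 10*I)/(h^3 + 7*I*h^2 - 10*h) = (h + 2)/(h*(h + 2*I))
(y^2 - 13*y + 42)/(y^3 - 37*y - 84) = (y - 6)/(y^2 + 7*y + 12)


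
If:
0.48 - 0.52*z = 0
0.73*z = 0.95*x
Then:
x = 0.71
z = 0.92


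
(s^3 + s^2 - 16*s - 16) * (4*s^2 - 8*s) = 4*s^5 - 4*s^4 - 72*s^3 + 64*s^2 + 128*s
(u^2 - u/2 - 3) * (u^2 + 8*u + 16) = u^4 + 15*u^3/2 + 9*u^2 - 32*u - 48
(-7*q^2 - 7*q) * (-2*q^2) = 14*q^4 + 14*q^3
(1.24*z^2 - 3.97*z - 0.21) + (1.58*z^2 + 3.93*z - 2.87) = 2.82*z^2 - 0.04*z - 3.08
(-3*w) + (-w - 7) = -4*w - 7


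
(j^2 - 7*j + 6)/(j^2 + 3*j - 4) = (j - 6)/(j + 4)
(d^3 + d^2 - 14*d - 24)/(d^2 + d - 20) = (d^2 + 5*d + 6)/(d + 5)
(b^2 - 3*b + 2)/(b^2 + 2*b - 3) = (b - 2)/(b + 3)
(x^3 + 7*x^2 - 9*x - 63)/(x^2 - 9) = x + 7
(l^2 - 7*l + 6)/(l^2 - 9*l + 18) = (l - 1)/(l - 3)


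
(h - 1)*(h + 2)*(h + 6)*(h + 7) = h^4 + 14*h^3 + 53*h^2 + 16*h - 84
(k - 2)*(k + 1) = k^2 - k - 2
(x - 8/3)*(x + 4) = x^2 + 4*x/3 - 32/3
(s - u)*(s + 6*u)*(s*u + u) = s^3*u + 5*s^2*u^2 + s^2*u - 6*s*u^3 + 5*s*u^2 - 6*u^3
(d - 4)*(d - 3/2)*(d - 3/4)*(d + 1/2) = d^4 - 23*d^3/4 + 7*d^2 + 9*d/16 - 9/4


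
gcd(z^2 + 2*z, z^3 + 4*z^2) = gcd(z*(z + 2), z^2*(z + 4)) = z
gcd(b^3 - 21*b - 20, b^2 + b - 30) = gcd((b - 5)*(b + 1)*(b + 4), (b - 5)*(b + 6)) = b - 5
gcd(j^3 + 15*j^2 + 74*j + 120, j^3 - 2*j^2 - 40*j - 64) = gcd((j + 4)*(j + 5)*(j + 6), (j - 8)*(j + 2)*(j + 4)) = j + 4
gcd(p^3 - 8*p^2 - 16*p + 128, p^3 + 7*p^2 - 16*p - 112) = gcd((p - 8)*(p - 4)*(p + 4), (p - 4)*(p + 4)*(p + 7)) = p^2 - 16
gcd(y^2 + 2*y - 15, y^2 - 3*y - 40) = y + 5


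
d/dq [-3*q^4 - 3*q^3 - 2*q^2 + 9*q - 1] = -12*q^3 - 9*q^2 - 4*q + 9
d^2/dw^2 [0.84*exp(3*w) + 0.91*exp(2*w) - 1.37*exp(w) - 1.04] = (7.56*exp(2*w) + 3.64*exp(w) - 1.37)*exp(w)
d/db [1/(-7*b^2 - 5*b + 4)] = (14*b + 5)/(7*b^2 + 5*b - 4)^2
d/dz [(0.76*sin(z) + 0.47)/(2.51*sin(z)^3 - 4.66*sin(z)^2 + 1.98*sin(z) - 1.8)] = (-3.8152*sin(z)^3 + 0.00250000000000083*sin(z)^2 + 4.3804*sin(z) - 2.2986)*cos(z)/(6.3001*sin(z)^6 - 23.3932*sin(z)^5 + 31.6552*sin(z)^4 - 27.4896*sin(z)^3 + 20.6964*sin(z)^2 - 7.128*sin(z) + 3.24)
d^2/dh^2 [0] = 0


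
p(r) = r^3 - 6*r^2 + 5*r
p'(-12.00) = 581.00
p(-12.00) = -2652.00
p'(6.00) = 41.00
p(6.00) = 30.00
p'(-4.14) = 106.10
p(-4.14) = -194.50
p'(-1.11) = 22.02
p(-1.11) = -14.31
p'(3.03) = -3.82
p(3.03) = -12.12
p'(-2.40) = 51.08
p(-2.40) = -60.38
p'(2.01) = -7.00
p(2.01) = -6.07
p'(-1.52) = 30.17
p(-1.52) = -24.97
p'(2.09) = -6.98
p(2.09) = -6.63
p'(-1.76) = 35.41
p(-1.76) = -32.84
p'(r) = 3*r^2 - 12*r + 5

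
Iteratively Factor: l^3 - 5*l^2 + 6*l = (l - 2)*(l^2 - 3*l) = (l - 3)*(l - 2)*(l)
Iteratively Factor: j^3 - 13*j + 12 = (j + 4)*(j^2 - 4*j + 3) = (j - 1)*(j + 4)*(j - 3)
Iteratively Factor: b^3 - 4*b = (b + 2)*(b^2 - 2*b) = b*(b + 2)*(b - 2)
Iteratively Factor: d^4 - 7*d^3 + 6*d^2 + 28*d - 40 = (d - 2)*(d^3 - 5*d^2 - 4*d + 20) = (d - 2)^2*(d^2 - 3*d - 10) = (d - 5)*(d - 2)^2*(d + 2)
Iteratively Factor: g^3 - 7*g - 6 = (g + 1)*(g^2 - g - 6) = (g - 3)*(g + 1)*(g + 2)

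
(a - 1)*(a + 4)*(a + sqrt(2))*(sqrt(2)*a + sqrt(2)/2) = sqrt(2)*a^4 + 2*a^3 + 7*sqrt(2)*a^3/2 - 5*sqrt(2)*a^2/2 + 7*a^2 - 5*a - 2*sqrt(2)*a - 4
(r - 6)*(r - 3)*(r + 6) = r^3 - 3*r^2 - 36*r + 108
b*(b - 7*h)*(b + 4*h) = b^3 - 3*b^2*h - 28*b*h^2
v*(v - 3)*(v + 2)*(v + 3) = v^4 + 2*v^3 - 9*v^2 - 18*v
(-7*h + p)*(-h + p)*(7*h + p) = 49*h^3 - 49*h^2*p - h*p^2 + p^3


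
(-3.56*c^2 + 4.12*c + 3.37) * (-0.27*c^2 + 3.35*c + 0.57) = 0.9612*c^4 - 13.0384*c^3 + 10.8629*c^2 + 13.6379*c + 1.9209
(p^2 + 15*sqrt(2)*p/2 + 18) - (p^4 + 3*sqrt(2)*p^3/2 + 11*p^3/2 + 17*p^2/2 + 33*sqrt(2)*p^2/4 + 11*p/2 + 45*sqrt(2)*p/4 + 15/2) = -p^4 - 11*p^3/2 - 3*sqrt(2)*p^3/2 - 33*sqrt(2)*p^2/4 - 15*p^2/2 - 11*p/2 - 15*sqrt(2)*p/4 + 21/2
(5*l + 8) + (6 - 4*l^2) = -4*l^2 + 5*l + 14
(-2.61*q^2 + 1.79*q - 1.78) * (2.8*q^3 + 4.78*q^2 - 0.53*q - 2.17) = -7.308*q^5 - 7.4638*q^4 + 4.9555*q^3 - 3.7934*q^2 - 2.9409*q + 3.8626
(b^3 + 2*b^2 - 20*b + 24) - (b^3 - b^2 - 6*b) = 3*b^2 - 14*b + 24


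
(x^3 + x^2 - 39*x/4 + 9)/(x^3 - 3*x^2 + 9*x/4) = (x + 4)/x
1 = 1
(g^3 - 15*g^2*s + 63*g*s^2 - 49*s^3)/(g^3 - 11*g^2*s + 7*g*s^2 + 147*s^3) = (g - s)/(g + 3*s)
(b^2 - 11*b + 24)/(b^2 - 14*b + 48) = (b - 3)/(b - 6)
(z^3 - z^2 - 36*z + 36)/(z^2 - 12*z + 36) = (z^2 + 5*z - 6)/(z - 6)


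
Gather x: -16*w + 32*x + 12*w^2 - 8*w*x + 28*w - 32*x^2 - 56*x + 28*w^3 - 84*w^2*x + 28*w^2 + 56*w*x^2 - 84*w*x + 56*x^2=28*w^3 + 40*w^2 + 12*w + x^2*(56*w + 24) + x*(-84*w^2 - 92*w - 24)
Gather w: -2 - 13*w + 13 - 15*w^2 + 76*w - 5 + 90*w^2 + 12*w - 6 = 75*w^2 + 75*w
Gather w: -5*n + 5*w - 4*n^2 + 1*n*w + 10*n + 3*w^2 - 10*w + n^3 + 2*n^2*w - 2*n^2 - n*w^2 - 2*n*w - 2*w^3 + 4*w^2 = n^3 - 6*n^2 + 5*n - 2*w^3 + w^2*(7 - n) + w*(2*n^2 - n - 5)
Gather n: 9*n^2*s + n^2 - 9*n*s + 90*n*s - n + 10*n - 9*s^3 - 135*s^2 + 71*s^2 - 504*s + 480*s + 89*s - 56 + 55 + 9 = n^2*(9*s + 1) + n*(81*s + 9) - 9*s^3 - 64*s^2 + 65*s + 8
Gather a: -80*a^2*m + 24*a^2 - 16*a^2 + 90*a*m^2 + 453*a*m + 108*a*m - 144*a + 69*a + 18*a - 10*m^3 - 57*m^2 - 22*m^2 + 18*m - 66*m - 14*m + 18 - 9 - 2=a^2*(8 - 80*m) + a*(90*m^2 + 561*m - 57) - 10*m^3 - 79*m^2 - 62*m + 7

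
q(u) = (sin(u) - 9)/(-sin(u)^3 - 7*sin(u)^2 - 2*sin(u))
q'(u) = (sin(u) - 9)*(3*sin(u)^2*cos(u) + 14*sin(u)*cos(u) + 2*cos(u))/(-sin(u)^3 - 7*sin(u)^2 - 2*sin(u))^2 + cos(u)/(-sin(u)^3 - 7*sin(u)^2 - 2*sin(u))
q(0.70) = 1.87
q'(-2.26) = -9.00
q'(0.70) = -4.11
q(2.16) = 1.15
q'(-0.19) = 274.04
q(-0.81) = 5.27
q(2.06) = 1.03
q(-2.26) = 4.51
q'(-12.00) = -7.31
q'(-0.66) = 29.35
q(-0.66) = 8.18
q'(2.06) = 1.08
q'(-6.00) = -41.36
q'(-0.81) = 12.58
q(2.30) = 1.42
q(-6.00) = 7.74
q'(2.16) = 1.50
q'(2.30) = 2.42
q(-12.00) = 2.61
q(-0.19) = -68.18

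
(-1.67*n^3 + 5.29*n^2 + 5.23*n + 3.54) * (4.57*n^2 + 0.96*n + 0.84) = -7.6319*n^5 + 22.5721*n^4 + 27.5767*n^3 + 25.6422*n^2 + 7.7916*n + 2.9736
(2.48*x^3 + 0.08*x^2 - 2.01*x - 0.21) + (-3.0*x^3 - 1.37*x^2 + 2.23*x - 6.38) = -0.52*x^3 - 1.29*x^2 + 0.22*x - 6.59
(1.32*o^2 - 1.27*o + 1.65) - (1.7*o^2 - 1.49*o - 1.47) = -0.38*o^2 + 0.22*o + 3.12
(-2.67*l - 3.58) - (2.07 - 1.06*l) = -1.61*l - 5.65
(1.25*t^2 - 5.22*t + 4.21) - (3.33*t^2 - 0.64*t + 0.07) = -2.08*t^2 - 4.58*t + 4.14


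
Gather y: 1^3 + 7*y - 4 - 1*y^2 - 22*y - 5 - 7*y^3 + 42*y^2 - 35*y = -7*y^3 + 41*y^2 - 50*y - 8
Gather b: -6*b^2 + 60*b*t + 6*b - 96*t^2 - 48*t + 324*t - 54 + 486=-6*b^2 + b*(60*t + 6) - 96*t^2 + 276*t + 432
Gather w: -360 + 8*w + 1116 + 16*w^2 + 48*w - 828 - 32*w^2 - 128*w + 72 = -16*w^2 - 72*w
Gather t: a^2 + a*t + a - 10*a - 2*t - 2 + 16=a^2 - 9*a + t*(a - 2) + 14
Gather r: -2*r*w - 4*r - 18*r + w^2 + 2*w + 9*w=r*(-2*w - 22) + w^2 + 11*w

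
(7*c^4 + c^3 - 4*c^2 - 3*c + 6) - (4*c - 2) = 7*c^4 + c^3 - 4*c^2 - 7*c + 8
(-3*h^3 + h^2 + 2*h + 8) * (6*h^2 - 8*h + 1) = -18*h^5 + 30*h^4 + h^3 + 33*h^2 - 62*h + 8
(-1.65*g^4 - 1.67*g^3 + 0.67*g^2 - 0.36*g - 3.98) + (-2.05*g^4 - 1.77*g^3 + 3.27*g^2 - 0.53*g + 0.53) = -3.7*g^4 - 3.44*g^3 + 3.94*g^2 - 0.89*g - 3.45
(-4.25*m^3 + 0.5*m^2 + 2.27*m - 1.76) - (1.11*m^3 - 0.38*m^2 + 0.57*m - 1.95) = -5.36*m^3 + 0.88*m^2 + 1.7*m + 0.19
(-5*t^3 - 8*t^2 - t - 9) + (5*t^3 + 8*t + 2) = -8*t^2 + 7*t - 7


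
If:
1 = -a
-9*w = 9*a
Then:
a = -1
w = 1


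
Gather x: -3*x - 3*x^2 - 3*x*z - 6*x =-3*x^2 + x*(-3*z - 9)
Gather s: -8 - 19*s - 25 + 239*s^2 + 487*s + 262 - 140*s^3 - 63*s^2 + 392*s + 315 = -140*s^3 + 176*s^2 + 860*s + 544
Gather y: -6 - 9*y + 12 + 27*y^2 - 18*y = 27*y^2 - 27*y + 6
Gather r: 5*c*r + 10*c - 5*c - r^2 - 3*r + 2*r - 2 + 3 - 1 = 5*c - r^2 + r*(5*c - 1)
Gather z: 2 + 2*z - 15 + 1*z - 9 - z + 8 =2*z - 14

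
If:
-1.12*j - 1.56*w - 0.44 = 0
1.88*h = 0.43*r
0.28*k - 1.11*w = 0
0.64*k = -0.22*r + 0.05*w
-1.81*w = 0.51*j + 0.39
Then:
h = 0.45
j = -0.15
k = -0.68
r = 1.95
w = -0.17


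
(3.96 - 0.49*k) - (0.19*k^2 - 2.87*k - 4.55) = -0.19*k^2 + 2.38*k + 8.51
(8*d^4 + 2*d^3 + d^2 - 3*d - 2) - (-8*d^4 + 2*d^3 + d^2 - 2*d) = 16*d^4 - d - 2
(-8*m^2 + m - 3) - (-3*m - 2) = -8*m^2 + 4*m - 1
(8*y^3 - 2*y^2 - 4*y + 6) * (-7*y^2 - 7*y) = -56*y^5 - 42*y^4 + 42*y^3 - 14*y^2 - 42*y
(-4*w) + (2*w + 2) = 2 - 2*w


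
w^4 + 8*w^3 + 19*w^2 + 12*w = w*(w + 1)*(w + 3)*(w + 4)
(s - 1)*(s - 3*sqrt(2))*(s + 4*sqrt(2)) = s^3 - s^2 + sqrt(2)*s^2 - 24*s - sqrt(2)*s + 24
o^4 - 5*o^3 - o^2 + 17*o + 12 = (o - 4)*(o - 3)*(o + 1)^2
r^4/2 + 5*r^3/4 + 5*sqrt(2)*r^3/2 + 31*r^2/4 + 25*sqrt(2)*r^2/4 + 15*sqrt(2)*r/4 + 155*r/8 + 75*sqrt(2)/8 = (r/2 + sqrt(2)/2)*(r + 5/2)*(r + 3*sqrt(2)/2)*(r + 5*sqrt(2)/2)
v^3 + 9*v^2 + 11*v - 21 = (v - 1)*(v + 3)*(v + 7)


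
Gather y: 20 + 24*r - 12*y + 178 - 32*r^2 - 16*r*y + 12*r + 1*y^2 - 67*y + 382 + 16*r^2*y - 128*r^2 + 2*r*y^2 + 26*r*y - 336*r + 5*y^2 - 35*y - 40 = -160*r^2 - 300*r + y^2*(2*r + 6) + y*(16*r^2 + 10*r - 114) + 540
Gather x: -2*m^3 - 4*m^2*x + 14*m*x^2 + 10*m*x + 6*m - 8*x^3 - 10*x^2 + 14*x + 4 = -2*m^3 + 6*m - 8*x^3 + x^2*(14*m - 10) + x*(-4*m^2 + 10*m + 14) + 4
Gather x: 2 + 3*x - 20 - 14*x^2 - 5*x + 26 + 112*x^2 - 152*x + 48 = 98*x^2 - 154*x + 56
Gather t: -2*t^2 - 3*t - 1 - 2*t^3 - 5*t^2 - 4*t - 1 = -2*t^3 - 7*t^2 - 7*t - 2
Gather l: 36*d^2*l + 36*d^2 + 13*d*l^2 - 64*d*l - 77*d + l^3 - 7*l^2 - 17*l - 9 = 36*d^2 - 77*d + l^3 + l^2*(13*d - 7) + l*(36*d^2 - 64*d - 17) - 9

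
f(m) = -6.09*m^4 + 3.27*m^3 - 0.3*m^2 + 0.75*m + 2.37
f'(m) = -24.36*m^3 + 9.81*m^2 - 0.6*m + 0.75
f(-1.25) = -20.29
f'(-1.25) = 64.41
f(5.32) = -4388.02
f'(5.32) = -3392.65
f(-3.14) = -696.20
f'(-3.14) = 853.52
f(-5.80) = -7541.83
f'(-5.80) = 5087.17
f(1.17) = -3.34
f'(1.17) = -25.54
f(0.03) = 2.39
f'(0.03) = 0.74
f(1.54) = -19.50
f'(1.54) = -65.88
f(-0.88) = -4.40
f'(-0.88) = 25.48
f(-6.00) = -8611.89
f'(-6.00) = 5619.27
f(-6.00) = -8611.89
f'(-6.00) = 5619.27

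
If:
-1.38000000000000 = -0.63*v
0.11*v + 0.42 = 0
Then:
No Solution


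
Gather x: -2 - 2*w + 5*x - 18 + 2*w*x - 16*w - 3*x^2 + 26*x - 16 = -18*w - 3*x^2 + x*(2*w + 31) - 36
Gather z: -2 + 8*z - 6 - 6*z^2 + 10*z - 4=-6*z^2 + 18*z - 12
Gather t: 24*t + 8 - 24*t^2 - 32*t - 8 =-24*t^2 - 8*t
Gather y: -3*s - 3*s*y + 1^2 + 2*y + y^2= -3*s + y^2 + y*(2 - 3*s) + 1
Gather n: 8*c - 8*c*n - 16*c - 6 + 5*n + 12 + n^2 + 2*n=-8*c + n^2 + n*(7 - 8*c) + 6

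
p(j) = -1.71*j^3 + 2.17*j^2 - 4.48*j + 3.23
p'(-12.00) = -795.28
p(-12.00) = 3324.35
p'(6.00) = -163.12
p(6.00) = -314.89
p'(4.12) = -73.68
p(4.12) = -97.98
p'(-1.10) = -15.46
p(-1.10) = 13.06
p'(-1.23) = -17.58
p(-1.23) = 15.21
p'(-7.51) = -326.41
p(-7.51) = 883.56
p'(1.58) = -10.43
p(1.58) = -5.18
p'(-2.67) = -52.64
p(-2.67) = 63.21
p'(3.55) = -53.72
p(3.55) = -61.83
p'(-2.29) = -41.32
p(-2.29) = 45.40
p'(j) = -5.13*j^2 + 4.34*j - 4.48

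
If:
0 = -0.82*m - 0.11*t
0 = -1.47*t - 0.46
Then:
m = 0.04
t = -0.31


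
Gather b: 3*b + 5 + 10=3*b + 15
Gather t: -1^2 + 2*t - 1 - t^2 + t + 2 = -t^2 + 3*t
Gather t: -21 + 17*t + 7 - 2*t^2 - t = -2*t^2 + 16*t - 14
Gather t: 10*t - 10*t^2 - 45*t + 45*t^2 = 35*t^2 - 35*t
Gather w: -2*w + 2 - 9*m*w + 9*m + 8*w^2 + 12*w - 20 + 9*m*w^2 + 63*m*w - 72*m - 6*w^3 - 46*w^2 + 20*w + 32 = -63*m - 6*w^3 + w^2*(9*m - 38) + w*(54*m + 30) + 14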